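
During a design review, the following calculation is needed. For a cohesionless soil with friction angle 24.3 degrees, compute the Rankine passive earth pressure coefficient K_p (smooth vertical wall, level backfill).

K_p = (1 + sin φ)/(1 − sin φ) = tan²(45° + 24.3°/2) = 2.399.

2.40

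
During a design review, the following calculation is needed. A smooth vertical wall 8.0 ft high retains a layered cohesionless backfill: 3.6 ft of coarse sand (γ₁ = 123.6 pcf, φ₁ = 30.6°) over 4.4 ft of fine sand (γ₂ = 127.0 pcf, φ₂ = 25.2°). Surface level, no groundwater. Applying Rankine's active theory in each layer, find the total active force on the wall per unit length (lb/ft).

1540 lb/ft

K_a1 = tan²(45°−30.6°/2) = 0.3253; K_a2 = tan²(45°−25.2°/2) = 0.4027.
Layer 1: σ at base = K_a1 γ₁ h₁ = 144.8 psf; P₁ = ½×144.8×3.6 = 260.6.
Layer 2: σ_v at top = γ₁h₁ = 445.0; σ_h top = K_a2×445.0 = 179.2; σ_h base = K_a2×(445.0+127.0×4.4) = 404.3.
P₂ = ½(179.2+404.3)×4.4 = 1284. Total P_a = 260.6+1284 = 1544 lb/ft.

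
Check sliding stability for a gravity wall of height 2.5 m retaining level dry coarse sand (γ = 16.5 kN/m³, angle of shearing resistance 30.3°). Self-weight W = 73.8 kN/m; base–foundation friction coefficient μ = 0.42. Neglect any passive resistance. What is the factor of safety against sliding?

1.83

K_a = tan²(45° − 30.3°/2) = 0.3293.
P_a = ½K_aγH² = 0.5×0.3293×16.5×2.5² = 16.98 kN/m, acting at H/3 = 0.8333 m above the base.
FS_sliding = μW / P_a = 0.42×73.8 / 16.98 = 1.825.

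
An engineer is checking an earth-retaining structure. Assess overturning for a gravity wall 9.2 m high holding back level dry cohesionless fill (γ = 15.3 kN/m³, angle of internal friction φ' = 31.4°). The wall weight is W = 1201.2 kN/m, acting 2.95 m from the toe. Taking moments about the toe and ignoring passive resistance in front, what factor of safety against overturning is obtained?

K_a = tan²(45° − 31.4°/2) = 0.3149.
P_a = ½K_aγH² = 0.5×0.3149×15.3×9.2² = 203.9 kN/m, acting at H/3 = 3.067 m above the base.
Overturning moment M_o = P_a × H/3 = 203.9 × 3.067 = 625.3.
Resisting moment M_r = W × 2.95 = 1201.2 × 2.95 = 3544.
FS_overturning = M_r/M_o = 3544/625.3 = 5.667.

5.67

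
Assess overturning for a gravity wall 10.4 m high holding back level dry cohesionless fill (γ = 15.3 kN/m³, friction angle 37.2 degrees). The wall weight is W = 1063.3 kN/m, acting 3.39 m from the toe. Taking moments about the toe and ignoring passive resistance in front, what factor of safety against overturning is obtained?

K_a = tan²(45° − 37.2°/2) = 0.2464.
P_a = ½K_aγH² = 0.5×0.2464×15.3×10.4² = 203.9 kN/m, acting at H/3 = 3.467 m above the base.
Overturning moment M_o = P_a × H/3 = 203.9 × 3.467 = 706.8.
Resisting moment M_r = W × 3.39 = 1063.3 × 3.39 = 3605.
FS_overturning = M_r/M_o = 3605/706.8 = 5.100.

5.10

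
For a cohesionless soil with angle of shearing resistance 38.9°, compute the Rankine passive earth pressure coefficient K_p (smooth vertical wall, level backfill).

4.38

K_p = (1 + sin φ)/(1 − sin φ) = tan²(45° + 38.9°/2) = 4.376.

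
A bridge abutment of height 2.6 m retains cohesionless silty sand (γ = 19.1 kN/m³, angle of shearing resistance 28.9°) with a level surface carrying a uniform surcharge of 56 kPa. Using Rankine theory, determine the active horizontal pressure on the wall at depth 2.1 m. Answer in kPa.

K_a = (1 − sin φ)/(1 + sin φ) = 0.3484.
σ_v = γz + q = 19.1 × 2.1 + 56 = 96.11 kPa.
σ_h = K_a σ_v = 0.3484 × 96.11 = 33.48 kPa.

33.5 kPa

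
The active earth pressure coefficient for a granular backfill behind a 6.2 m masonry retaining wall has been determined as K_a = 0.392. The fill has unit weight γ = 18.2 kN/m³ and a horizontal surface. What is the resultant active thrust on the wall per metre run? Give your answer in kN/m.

P = ½ K_a γ H² = 0.5 × 0.392 × 18.2 × 6.2² = 137.1 kN/m.

137 kN/m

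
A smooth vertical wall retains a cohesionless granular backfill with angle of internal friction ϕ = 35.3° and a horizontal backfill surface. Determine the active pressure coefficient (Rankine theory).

0.268

K_a = (1 − sin φ)/(1 + sin φ) = (1 − sin 35.3°)/(1 + sin 35.3°) = 0.2675.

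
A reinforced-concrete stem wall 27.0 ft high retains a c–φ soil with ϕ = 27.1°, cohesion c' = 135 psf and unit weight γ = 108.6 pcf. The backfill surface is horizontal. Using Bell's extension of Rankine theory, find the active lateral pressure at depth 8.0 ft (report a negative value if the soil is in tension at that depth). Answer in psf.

160 psf

K_a = (1 − sin φ)/(1 + sin φ) = 0.3741.
σ_a = K_a γ z − 2c√K_a = 0.3741×108.6×8.0 − 2×135×0.6116 = 159.8 psf.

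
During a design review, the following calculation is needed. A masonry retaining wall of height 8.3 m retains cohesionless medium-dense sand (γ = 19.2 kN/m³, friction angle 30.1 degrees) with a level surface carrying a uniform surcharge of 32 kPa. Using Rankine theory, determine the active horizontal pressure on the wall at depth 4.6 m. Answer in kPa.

K_a = (1 − sin φ)/(1 + sin φ) = 0.3320.
σ_v = γz + q = 19.2 × 4.6 + 32 = 120.3 kPa.
σ_h = K_a σ_v = 0.3320 × 120.3 = 39.95 kPa.

39.9 kPa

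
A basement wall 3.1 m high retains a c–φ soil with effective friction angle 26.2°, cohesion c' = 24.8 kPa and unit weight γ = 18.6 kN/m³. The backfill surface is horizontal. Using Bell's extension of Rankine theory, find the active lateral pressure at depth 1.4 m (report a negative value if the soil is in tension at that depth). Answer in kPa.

-20.8 kPa

K_a = (1 − sin φ)/(1 + sin φ) = 0.3874.
σ_a = K_a γ z − 2c√K_a = 0.3874×18.6×1.4 − 2×24.8×0.6224 = -20.78 kPa.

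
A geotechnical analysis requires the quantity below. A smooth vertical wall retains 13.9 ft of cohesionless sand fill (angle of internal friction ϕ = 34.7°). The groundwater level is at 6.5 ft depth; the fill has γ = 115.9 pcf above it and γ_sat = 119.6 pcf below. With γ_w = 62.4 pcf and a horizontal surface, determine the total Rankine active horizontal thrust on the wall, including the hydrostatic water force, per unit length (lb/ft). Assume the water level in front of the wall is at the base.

K_a = tan²(45° − φ/2) = 0.2745.
γ' = 119.6 − 62.4 = 57.20 pcf. Depth below WT = 7.4 ft.
σ'_h at WT = K_a γ d_w = 206.8 psf; at base = 206.8 + K_a γ' × 7.4 = 322.9 psf.
P₁ (0–6.5 ft) = ½×206.8×6.5 = 672.0. P₂ (6.5–13.9 ft) = ½(206.8+322.9)×7.4 = 1960.
P_w = ½ γ_w h₂² = 0.5×62.4×7.4² = 1709. Total = 672.0+1960+1709 = 4340 lb/ft.

4340 lb/ft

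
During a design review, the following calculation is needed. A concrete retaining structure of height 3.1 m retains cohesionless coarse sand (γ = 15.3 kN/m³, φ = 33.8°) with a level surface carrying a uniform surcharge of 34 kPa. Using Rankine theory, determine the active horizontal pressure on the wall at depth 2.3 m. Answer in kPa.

K_a = (1 − sin φ)/(1 + sin φ) = 0.2851.
σ_v = γz + q = 15.3 × 2.3 + 34 = 69.19 kPa.
σ_h = K_a σ_v = 0.2851 × 69.19 = 19.73 kPa.

19.7 kPa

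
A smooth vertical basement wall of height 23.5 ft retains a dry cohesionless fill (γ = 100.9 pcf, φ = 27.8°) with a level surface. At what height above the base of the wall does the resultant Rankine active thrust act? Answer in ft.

K_a = 0.3639.
The pressure distribution is triangular, so the resultant acts at H/3 above the base = 23.5/3 = 7.833 ft.

7.83 ft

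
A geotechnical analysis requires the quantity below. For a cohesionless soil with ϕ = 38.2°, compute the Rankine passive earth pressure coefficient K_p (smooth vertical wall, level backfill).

4.24

K_p = (1 + sin φ)/(1 − sin φ) = tan²(45° + 38.2°/2) = 4.241.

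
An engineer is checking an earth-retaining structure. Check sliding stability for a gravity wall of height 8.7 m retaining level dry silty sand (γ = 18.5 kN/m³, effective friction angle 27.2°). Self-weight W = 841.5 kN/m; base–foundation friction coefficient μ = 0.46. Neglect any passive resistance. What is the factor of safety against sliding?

K_a = tan²(45° − 27.2°/2) = 0.3726.
P_a = ½K_aγH² = 0.5×0.3726×18.5×8.7² = 260.9 kN/m, acting at H/3 = 2.900 m above the base.
FS_sliding = μW / P_a = 0.46×841.5 / 260.9 = 1.484.

1.48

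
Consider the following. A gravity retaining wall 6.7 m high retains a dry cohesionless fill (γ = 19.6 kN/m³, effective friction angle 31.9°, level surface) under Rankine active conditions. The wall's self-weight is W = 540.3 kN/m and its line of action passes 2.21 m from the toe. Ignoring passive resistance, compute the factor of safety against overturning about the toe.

3.94

K_a = tan²(45° − 31.9°/2) = 0.3085.
P_a = ½K_aγH² = 0.5×0.3085×19.6×6.7² = 135.7 kN/m, acting at H/3 = 2.233 m above the base.
Overturning moment M_o = P_a × H/3 = 135.7 × 2.233 = 303.1.
Resisting moment M_r = W × 2.21 = 540.3 × 2.21 = 1194.
FS_overturning = M_r/M_o = 1194/303.1 = 3.939.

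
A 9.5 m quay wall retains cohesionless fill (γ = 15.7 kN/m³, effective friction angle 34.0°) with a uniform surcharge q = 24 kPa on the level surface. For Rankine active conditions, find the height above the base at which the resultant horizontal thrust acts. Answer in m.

K_a = 0.2827.
Triangular part P₁ = ½K_aγH² = 200.3 at H/3 = 3.167 m; rectangular part P₂ = K_a q H = 64.46 at H/2 = 4.750 m.
ȳ = (P₁·3.167 + P₂·4.750)/(P₁+P₂) = 3.552 m.

3.55 m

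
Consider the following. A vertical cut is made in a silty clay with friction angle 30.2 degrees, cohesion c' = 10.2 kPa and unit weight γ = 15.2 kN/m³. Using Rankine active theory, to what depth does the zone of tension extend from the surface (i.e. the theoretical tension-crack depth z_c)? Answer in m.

K_a = tan²(45° − 30.2°/2) = 0.3307; √K_a = 0.5750.
The active pressure is zero where K_a γ z = 2c√K_a, so z_c = 2c/(γ√K_a) = 2×10.2/(15.2×0.5750) = 2.334 m.

2.33 m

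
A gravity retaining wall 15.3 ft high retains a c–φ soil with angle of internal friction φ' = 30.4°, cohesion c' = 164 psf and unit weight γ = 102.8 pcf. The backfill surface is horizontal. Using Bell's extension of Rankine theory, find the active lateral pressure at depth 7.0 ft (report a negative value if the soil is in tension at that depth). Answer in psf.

48.2 psf

K_a = (1 − sin φ)/(1 + sin φ) = 0.3280.
σ_a = K_a γ z − 2c√K_a = 0.3280×102.8×7.0 − 2×164×0.5727 = 48.18 psf.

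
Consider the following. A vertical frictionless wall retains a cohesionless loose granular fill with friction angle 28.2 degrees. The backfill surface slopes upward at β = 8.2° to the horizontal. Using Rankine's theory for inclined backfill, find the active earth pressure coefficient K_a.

K_a = cos β · (cos β − √(cos²β − cos²φ)) / (cos β + √(cos²β − cos²φ)).
cos β = 0.9898, cos φ = 0.8813, √(cos²β − cos²φ) = 0.4505.
K_a = 0.9898 × (0.9898 − 0.4505)/(0.9898 + 0.4505) = 0.3706.

0.371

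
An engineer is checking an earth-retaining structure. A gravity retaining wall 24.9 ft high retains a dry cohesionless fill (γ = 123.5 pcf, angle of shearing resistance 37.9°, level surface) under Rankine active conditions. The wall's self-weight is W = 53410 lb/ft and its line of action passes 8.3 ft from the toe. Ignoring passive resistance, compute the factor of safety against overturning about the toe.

K_a = tan²(45° − 37.9°/2) = 0.2389.
P_a = ½K_aγH² = 0.5×0.2389×123.5×24.9² = 9148 lb/ft, acting at H/3 = 8.300 ft above the base.
Overturning moment M_o = P_a × H/3 = 9148 × 8.300 = 75930.
Resisting moment M_r = W × 8.3 = 53410 × 8.3 = 443300.
FS_overturning = M_r/M_o = 443300/75930 = 5.838.

5.84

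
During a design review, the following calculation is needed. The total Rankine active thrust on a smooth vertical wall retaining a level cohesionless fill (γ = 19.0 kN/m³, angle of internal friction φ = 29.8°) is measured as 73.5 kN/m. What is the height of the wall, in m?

4.80 m

K_a = 0.3360. P_a = ½ K_a γ H² ⇒ H = √(2P_a/(K_a γ)).
H = √(2×73.5/(0.3360×19.0)) = 4.798 m.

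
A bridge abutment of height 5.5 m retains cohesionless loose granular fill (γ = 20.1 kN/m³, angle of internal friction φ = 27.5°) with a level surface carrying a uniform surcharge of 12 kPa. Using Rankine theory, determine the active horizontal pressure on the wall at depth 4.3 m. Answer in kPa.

K_a = (1 − sin φ)/(1 + sin φ) = 0.3682.
σ_v = γz + q = 20.1 × 4.3 + 12 = 98.43 kPa.
σ_h = K_a σ_v = 0.3682 × 98.43 = 36.24 kPa.

36.2 kPa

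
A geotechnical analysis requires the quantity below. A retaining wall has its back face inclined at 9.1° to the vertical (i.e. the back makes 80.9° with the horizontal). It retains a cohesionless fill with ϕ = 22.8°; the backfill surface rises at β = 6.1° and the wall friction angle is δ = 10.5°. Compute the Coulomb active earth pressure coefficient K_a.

0.517

K_a = sin²(α+φ) / [sin²α · sin(α−δ) · (1 + √{sin(φ+δ)sin(φ−β) / (sin(α−δ)sin(α+β))})²].
With α = 80.9°, φ = 22.8°, δ = 10.5°, β = 6.1°: K_a = 0.5173.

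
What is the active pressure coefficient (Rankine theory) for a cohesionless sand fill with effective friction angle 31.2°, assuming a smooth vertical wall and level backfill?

K_a = (1 − sin φ)/(1 + sin φ) = (1 − sin 31.2°)/(1 + sin 31.2°) = 0.3175.

0.317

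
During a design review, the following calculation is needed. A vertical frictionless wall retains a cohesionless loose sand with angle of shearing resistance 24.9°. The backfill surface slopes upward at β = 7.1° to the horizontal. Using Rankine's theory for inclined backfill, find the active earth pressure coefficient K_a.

K_a = cos β · (cos β − √(cos²β − cos²φ)) / (cos β + √(cos²β − cos²φ)).
cos β = 0.9923, cos φ = 0.9070, √(cos²β − cos²φ) = 0.4025.
K_a = 0.9923 × (0.9923 − 0.4025)/(0.9923 + 0.4025) = 0.4196.

0.420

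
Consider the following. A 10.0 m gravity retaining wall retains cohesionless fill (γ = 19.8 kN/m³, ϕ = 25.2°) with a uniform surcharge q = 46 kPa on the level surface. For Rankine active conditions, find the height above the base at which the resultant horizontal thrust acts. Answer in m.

K_a = 0.4027.
Triangular part P₁ = ½K_aγH² = 398.7 at H/3 = 3.333 m; rectangular part P₂ = K_a q H = 185.3 at H/2 = 5.000 m.
ȳ = (P₁·3.333 + P₂·5.000)/(P₁+P₂) = 3.862 m.

3.86 m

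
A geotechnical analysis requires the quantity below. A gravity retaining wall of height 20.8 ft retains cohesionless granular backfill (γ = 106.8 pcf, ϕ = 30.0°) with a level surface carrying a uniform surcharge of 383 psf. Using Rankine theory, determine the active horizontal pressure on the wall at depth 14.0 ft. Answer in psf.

K_a = (1 − sin φ)/(1 + sin φ) = 0.3333.
σ_v = γz + q = 106.8 × 14.0 + 383 = 1878 psf.
σ_h = K_a σ_v = 0.3333 × 1878 = 626.1 psf.

626 psf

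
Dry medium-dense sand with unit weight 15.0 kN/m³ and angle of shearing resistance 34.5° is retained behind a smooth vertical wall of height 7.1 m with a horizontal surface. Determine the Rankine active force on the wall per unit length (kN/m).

K_a = tan²(45° − φ/2) = 0.2768.
P_a = ½ K_a γ H² = 0.5 × 0.2768 × 15.0 × 7.1² = 104.7 kN/m.

105 kN/m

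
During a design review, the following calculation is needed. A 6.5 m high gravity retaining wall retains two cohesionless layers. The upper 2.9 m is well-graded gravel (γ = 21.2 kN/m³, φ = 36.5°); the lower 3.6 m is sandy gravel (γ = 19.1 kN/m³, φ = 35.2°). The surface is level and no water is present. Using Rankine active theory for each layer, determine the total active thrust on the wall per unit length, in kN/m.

115 kN/m

K_a1 = tan²(45°−36.5°/2) = 0.2541; K_a2 = tan²(45°−35.2°/2) = 0.2687.
Layer 1: σ at base = K_a1 γ₁ h₁ = 15.62 kPa; P₁ = ½×15.62×2.9 = 22.65.
Layer 2: σ_v at top = γ₁h₁ = 61.48; σ_h top = K_a2×61.48 = 16.52; σ_h base = K_a2×(61.48+19.1×3.6) = 34.99.
P₂ = ½(16.52+34.99)×3.6 = 92.72. Total P_a = 22.65+92.72 = 115.4 kN/m.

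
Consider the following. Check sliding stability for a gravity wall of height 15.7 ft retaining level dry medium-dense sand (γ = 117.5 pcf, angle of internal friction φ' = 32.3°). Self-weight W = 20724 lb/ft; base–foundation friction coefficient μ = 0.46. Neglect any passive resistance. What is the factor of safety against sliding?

2.17

K_a = tan²(45° − 32.3°/2) = 0.3035.
P_a = ½K_aγH² = 0.5×0.3035×117.5×15.7² = 4395 lb/ft, acting at H/3 = 5.233 ft above the base.
FS_sliding = μW / P_a = 0.46×20724 / 4395 = 2.169.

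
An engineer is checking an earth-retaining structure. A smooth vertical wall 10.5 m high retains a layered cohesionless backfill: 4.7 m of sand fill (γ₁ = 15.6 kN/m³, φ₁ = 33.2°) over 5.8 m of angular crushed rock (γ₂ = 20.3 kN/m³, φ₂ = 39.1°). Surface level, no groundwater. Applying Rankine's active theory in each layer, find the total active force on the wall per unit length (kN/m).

224 kN/m

K_a1 = tan²(45°−33.2°/2) = 0.2924; K_a2 = tan²(45°−39.1°/2) = 0.2265.
Layer 1: σ at base = K_a1 γ₁ h₁ = 21.44 kPa; P₁ = ½×21.44×4.7 = 50.37.
Layer 2: σ_v at top = γ₁h₁ = 73.32; σ_h top = K_a2×73.32 = 16.61; σ_h base = K_a2×(73.32+20.3×5.8) = 43.27.
P₂ = ½(16.61+43.27)×5.8 = 173.6. Total P_a = 50.37+173.6 = 224.0 kN/m.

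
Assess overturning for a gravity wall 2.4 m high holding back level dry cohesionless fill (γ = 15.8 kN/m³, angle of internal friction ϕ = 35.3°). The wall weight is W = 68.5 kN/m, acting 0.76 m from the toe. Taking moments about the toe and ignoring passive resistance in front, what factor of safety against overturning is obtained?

K_a = tan²(45° − 35.3°/2) = 0.2675.
P_a = ½K_aγH² = 0.5×0.2675×15.8×2.4² = 12.17 kN/m, acting at H/3 = 0.8000 m above the base.
Overturning moment M_o = P_a × H/3 = 12.17 × 0.8000 = 9.739.
Resisting moment M_r = W × 0.76 = 68.5 × 0.76 = 52.06.
FS_overturning = M_r/M_o = 52.06/9.739 = 5.345.

5.35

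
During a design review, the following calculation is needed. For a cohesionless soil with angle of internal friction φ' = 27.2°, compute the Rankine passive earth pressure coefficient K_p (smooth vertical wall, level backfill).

2.68

K_p = (1 + sin φ)/(1 − sin φ) = tan²(45° + 27.2°/2) = 2.684.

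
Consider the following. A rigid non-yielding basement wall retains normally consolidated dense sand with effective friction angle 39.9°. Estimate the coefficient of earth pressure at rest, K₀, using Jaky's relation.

0.359

K₀ = 1 − sin φ' = 1 − sin 39.9° = 0.3586.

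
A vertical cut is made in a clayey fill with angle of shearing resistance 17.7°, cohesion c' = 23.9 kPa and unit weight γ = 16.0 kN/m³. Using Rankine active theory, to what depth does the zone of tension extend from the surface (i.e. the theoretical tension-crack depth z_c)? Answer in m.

4.09 m

K_a = tan²(45° − 17.7°/2) = 0.5337; √K_a = 0.7306.
The active pressure is zero where K_a γ z = 2c√K_a, so z_c = 2c/(γ√K_a) = 2×23.9/(16.0×0.7306) = 4.089 m.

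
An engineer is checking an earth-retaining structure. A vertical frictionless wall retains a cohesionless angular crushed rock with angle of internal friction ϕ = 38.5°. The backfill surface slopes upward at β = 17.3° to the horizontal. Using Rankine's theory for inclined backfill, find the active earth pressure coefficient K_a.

0.259

K_a = cos β · (cos β − √(cos²β − cos²φ)) / (cos β + √(cos²β − cos²φ)).
cos β = 0.9548, cos φ = 0.7826, √(cos²β − cos²φ) = 0.5469.
K_a = 0.9548 × (0.9548 − 0.5469)/(0.9548 + 0.5469) = 0.2593.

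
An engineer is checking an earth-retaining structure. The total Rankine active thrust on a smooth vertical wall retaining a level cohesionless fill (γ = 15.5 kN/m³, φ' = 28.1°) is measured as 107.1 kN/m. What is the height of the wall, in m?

6.20 m

K_a = 0.3596. P_a = ½ K_a γ H² ⇒ H = √(2P_a/(K_a γ)).
H = √(2×107.1/(0.3596×15.5)) = 6.199 m.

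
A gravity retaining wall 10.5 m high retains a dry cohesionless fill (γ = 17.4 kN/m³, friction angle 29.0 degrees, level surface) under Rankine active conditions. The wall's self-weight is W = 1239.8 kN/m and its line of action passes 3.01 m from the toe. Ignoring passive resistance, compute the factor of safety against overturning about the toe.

3.20

K_a = tan²(45° − 29.0°/2) = 0.3470.
P_a = ½K_aγH² = 0.5×0.3470×17.4×10.5² = 332.8 kN/m, acting at H/3 = 3.500 m above the base.
Overturning moment M_o = P_a × H/3 = 332.8 × 3.500 = 1165.
Resisting moment M_r = W × 3.01 = 1239.8 × 3.01 = 3732.
FS_overturning = M_r/M_o = 3732/1165 = 3.204.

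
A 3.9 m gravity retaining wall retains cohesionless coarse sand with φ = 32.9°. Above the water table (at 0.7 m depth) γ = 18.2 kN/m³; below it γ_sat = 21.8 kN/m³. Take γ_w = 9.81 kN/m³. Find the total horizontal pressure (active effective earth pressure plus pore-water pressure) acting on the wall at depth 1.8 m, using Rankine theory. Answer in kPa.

K_a = (1 − sin φ)/(1 + sin φ) = 0.2960.
γ' = 21.8 − 9.81 = 11.99 kN/m³.
Effective vertical stress at 1.8 m: σ'_v = 18.2×0.7 + 11.99×1.10 = 25.93 kPa.
σ'_h = K_a σ'_v = 0.2960 × 25.93 = 7.676 kPa; u = γ_w × 1.10 = 10.79 kPa.
Total σ_h = 7.676 + 10.79 = 18.47 kPa.

18.5 kPa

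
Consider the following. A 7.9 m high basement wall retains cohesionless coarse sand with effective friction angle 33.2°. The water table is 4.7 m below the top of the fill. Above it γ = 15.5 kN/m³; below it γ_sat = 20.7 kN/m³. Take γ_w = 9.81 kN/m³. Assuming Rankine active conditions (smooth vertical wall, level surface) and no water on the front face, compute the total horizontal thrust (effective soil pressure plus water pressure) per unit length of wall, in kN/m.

185 kN/m

K_a = tan²(45° − φ/2) = 0.2924.
γ' = 20.7 − 9.81 = 10.89 kN/m³. Depth below WT = 3.2 m.
σ'_h at WT = K_a γ d_w = 21.30 kPa; at base = 21.30 + K_a γ' × 3.2 = 31.49 kPa.
P₁ (0–4.7 m) = ½×21.30×4.7 = 50.05. P₂ (4.7–7.9 m) = ½(21.30+31.49)×3.2 = 84.45.
P_w = ½ γ_w h₂² = 0.5×9.81×3.2² = 50.23. Total = 50.05+84.45+50.23 = 184.7 kN/m.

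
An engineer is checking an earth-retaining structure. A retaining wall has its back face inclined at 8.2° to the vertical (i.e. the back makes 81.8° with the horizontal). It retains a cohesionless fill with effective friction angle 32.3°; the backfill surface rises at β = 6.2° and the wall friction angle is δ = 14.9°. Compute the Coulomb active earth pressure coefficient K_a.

0.365

K_a = sin²(α+φ) / [sin²α · sin(α−δ) · (1 + √{sin(φ+δ)sin(φ−β) / (sin(α−δ)sin(α+β))})²].
With α = 81.8°, φ = 32.3°, δ = 14.9°, β = 6.2°: K_a = 0.3646.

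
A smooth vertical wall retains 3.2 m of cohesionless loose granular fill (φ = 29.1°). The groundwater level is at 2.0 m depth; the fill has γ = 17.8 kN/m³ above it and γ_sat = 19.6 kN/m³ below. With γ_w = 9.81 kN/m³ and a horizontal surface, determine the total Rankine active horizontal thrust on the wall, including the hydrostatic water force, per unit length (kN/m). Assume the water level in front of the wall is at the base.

36.6 kN/m

K_a = tan²(45° − φ/2) = 0.3456.
γ' = 19.6 − 9.81 = 9.790 kN/m³. Depth below WT = 1.2 m.
σ'_h at WT = K_a γ d_w = 12.30 kPa; at base = 12.30 + K_a γ' × 1.2 = 16.36 kPa.
P₁ (0–2.0 m) = ½×12.30×2.0 = 12.30. P₂ (2.0–3.2 m) = ½(12.30+16.36)×1.2 = 17.20.
P_w = ½ γ_w h₂² = 0.5×9.81×1.2² = 7.063. Total = 12.30+17.20+7.063 = 36.57 kN/m.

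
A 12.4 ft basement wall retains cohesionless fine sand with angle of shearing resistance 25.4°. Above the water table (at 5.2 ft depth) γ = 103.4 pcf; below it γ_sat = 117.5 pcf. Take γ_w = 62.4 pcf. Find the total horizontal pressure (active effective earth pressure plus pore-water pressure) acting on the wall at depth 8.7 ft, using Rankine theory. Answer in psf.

510 psf

K_a = (1 − sin φ)/(1 + sin φ) = 0.3996.
γ' = 117.5 − 62.4 = 55.10 pcf.
Effective vertical stress at 8.7 ft: σ'_v = 103.4×5.2 + 55.10×3.50 = 730.5 psf.
σ'_h = K_a σ'_v = 0.3996 × 730.5 = 292.0 psf; u = γ_w × 3.50 = 218.4 psf.
Total σ_h = 292.0 + 218.4 = 510.4 psf.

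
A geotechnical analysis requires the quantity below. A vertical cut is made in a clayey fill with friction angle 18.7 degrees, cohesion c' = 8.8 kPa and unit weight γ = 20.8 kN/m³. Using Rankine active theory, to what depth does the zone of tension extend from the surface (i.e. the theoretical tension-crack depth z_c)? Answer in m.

1.18 m

K_a = tan²(45° − 18.7°/2) = 0.5144; √K_a = 0.7173.
The active pressure is zero where K_a γ z = 2c√K_a, so z_c = 2c/(γ√K_a) = 2×8.8/(20.8×0.7173) = 1.180 m.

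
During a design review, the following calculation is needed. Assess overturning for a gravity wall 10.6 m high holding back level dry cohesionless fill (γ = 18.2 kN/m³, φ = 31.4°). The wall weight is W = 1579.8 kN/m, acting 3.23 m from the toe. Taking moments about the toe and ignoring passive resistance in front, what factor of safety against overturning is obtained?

K_a = tan²(45° − 31.4°/2) = 0.3149.
P_a = ½K_aγH² = 0.5×0.3149×18.2×10.6² = 322.0 kN/m, acting at H/3 = 3.533 m above the base.
Overturning moment M_o = P_a × H/3 = 322.0 × 3.533 = 1138.
Resisting moment M_r = W × 3.23 = 1579.8 × 3.23 = 5103.
FS_overturning = M_r/M_o = 5103/1138 = 4.485.

4.49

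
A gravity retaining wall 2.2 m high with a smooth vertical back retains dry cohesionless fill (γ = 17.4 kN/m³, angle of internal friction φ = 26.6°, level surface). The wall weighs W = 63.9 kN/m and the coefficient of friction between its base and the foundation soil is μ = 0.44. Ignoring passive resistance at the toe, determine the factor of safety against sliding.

K_a = tan²(45° − 26.6°/2) = 0.3814.
P_a = ½K_aγH² = 0.5×0.3814×17.4×2.2² = 16.06 kN/m, acting at H/3 = 0.7333 m above the base.
FS_sliding = μW / P_a = 0.44×63.9 / 16.06 = 1.750.

1.75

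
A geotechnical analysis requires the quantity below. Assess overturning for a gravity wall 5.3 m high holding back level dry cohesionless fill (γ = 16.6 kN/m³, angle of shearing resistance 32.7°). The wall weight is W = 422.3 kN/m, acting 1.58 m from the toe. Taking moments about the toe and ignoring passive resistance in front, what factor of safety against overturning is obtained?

5.43

K_a = tan²(45° − 32.7°/2) = 0.2985.
P_a = ½K_aγH² = 0.5×0.2985×16.6×5.3² = 69.59 kN/m, acting at H/3 = 1.767 m above the base.
Overturning moment M_o = P_a × H/3 = 69.59 × 1.767 = 122.9.
Resisting moment M_r = W × 1.58 = 422.3 × 1.58 = 667.2.
FS_overturning = M_r/M_o = 667.2/122.9 = 5.427.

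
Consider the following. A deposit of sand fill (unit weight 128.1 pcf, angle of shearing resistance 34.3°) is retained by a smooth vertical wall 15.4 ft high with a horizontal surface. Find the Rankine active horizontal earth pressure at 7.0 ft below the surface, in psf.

K_a = (1 − sin φ)/(1 + sin φ) = 0.2792.
σ_h = K_a γ z = 0.2792 × 128.1 × 7.0 = 250.3 psf.

250 psf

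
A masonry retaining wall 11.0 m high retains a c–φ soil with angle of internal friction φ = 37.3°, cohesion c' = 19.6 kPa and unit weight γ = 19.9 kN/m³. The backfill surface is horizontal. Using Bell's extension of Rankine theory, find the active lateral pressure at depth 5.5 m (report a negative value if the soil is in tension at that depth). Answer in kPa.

7.44 kPa

K_a = (1 − sin φ)/(1 + sin φ) = 0.2453.
σ_a = K_a γ z − 2c√K_a = 0.2453×19.9×5.5 − 2×19.6×0.4953 = 7.436 kPa.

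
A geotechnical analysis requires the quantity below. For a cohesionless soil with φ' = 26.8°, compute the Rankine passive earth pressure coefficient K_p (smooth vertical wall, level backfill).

2.64

K_p = (1 + sin φ)/(1 − sin φ) = tan²(45° + 26.8°/2) = 2.642.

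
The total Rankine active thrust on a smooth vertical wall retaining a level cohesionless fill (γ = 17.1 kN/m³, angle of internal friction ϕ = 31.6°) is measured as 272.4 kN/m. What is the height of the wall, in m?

10.1 m

K_a = 0.3123. P_a = ½ K_a γ H² ⇒ H = √(2P_a/(K_a γ)).
H = √(2×272.4/(0.3123×17.1)) = 10.10 m.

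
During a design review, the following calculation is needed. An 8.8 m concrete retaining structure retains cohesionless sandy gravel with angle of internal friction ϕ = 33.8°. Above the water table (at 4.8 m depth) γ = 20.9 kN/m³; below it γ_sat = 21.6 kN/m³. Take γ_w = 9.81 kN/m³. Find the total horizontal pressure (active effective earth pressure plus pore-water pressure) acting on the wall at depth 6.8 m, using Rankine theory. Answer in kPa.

K_a = (1 − sin φ)/(1 + sin φ) = 0.2851.
γ' = 21.6 − 9.81 = 11.79 kN/m³.
Effective vertical stress at 6.8 m: σ'_v = 20.9×4.8 + 11.79×2.00 = 123.9 kPa.
σ'_h = K_a σ'_v = 0.2851 × 123.9 = 35.32 kPa; u = γ_w × 2.00 = 19.62 kPa.
Total σ_h = 35.32 + 19.62 = 54.94 kPa.

54.9 kPa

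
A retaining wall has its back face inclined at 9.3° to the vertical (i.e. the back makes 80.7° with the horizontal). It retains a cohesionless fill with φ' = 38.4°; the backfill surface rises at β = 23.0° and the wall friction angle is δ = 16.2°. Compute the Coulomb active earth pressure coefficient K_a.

K_a = sin²(α+φ) / [sin²α · sin(α−δ) · (1 + √{sin(φ+δ)sin(φ−β) / (sin(α−δ)sin(α+β))})²].
With α = 80.7°, φ = 38.4°, δ = 16.2°, β = 23.0°: K_a = 0.3877.

0.388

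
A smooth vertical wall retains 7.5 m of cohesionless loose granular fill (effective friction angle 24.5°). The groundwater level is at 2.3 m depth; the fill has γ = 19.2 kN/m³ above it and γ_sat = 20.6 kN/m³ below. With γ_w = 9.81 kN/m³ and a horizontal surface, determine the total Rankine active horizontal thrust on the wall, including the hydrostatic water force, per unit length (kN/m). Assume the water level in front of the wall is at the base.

K_a = tan²(45° − φ/2) = 0.4137.
γ' = 20.6 − 9.81 = 10.79 kN/m³. Depth below WT = 5.2 m.
σ'_h at WT = K_a γ d_w = 18.27 kPa; at base = 18.27 + K_a γ' × 5.2 = 41.48 kPa.
P₁ (0–2.3 m) = ½×18.27×2.3 = 21.01. P₂ (2.3–7.5 m) = ½(18.27+41.48)×5.2 = 155.4.
P_w = ½ γ_w h₂² = 0.5×9.81×5.2² = 132.6. Total = 21.01+155.4+132.6 = 309.0 kN/m.

309 kN/m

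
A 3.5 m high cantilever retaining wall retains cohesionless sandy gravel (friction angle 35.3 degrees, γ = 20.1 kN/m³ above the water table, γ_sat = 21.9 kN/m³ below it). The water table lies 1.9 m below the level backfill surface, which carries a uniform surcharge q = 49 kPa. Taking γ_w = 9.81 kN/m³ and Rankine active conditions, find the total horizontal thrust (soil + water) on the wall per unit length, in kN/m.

88.6 kN/m

K_a = tan²(45° − φ/2) = 0.2675.
γ' = 21.9 − 9.81 = 12.09 kN/m³. h₂ = H − d_w = 1.6 m.
σ'_h: at surface K_a·q = 13.11; at WT K_a(q+γd_w) = 23.33; at base K_a(q+γd_w+γ'h₂) = 28.50 kPa.
P₁ = ½(13.11+23.33)×1.9 = 34.61; P₂ = ½(23.33+28.50)×1.6 = 41.46; P_w = ½γ_w h₂² = 12.56.
Total = 34.61+41.46+12.56 = 88.63 kN/m.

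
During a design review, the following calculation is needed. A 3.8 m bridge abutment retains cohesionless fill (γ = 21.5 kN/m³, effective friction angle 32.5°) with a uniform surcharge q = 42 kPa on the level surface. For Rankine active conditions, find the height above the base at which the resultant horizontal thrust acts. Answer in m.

K_a = 0.3010.
Triangular part P₁ = ½K_aγH² = 46.72 at H/3 = 1.267 m; rectangular part P₂ = K_a q H = 48.04 at H/2 = 1.900 m.
ȳ = (P₁·1.267 + P₂·1.900)/(P₁+P₂) = 1.588 m.

1.59 m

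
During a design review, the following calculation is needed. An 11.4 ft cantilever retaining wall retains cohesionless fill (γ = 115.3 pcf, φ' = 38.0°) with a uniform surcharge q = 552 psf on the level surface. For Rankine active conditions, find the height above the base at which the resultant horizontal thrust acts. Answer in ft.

K_a = 0.2379.
Triangular part P₁ = ½K_aγH² = 1782 at H/3 = 3.800 ft; rectangular part P₂ = K_a q H = 1497 at H/2 = 5.700 ft.
ȳ = (P₁·3.800 + P₂·5.700)/(P₁+P₂) = 4.667 ft.

4.67 ft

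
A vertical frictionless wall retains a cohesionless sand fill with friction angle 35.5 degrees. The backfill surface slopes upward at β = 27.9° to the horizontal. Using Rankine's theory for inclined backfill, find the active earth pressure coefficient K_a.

0.389

K_a = cos β · (cos β − √(cos²β − cos²φ)) / (cos β + √(cos²β − cos²φ)).
cos β = 0.8838, cos φ = 0.8141, √(cos²β − cos²φ) = 0.3439.
K_a = 0.8838 × (0.8838 − 0.3439)/(0.8838 + 0.3439) = 0.3887.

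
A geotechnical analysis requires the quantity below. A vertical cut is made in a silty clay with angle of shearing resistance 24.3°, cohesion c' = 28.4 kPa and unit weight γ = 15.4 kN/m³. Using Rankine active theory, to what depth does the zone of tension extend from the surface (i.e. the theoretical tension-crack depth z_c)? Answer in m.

K_a = tan²(45° − 24.3°/2) = 0.4169; √K_a = 0.6457.
The active pressure is zero where K_a γ z = 2c√K_a, so z_c = 2c/(γ√K_a) = 2×28.4/(15.4×0.6457) = 5.712 m.

5.71 m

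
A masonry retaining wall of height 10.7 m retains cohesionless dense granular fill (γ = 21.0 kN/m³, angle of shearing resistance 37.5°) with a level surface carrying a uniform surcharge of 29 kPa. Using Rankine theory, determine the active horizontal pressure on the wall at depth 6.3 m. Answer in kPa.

K_a = (1 − sin φ)/(1 + sin φ) = 0.2432.
σ_v = γz + q = 21.0 × 6.3 + 29 = 161.3 kPa.
σ_h = K_a σ_v = 0.2432 × 161.3 = 39.23 kPa.

39.2 kPa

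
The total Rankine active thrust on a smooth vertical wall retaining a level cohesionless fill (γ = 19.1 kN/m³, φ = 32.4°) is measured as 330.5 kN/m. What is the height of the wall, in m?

10.7 m

K_a = 0.3022. P_a = ½ K_a γ H² ⇒ H = √(2P_a/(K_a γ)).
H = √(2×330.5/(0.3022×19.1)) = 10.70 m.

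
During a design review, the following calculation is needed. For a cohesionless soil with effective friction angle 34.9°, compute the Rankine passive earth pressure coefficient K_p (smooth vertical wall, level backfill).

3.67

K_p = (1 + sin φ)/(1 − sin φ) = tan²(45° + 34.9°/2) = 3.674.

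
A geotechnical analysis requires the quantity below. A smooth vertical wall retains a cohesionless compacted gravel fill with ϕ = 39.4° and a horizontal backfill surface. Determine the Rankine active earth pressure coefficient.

K_a = (1 − sin φ)/(1 + sin φ) = (1 − sin 39.4°)/(1 + sin 39.4°) = 0.2234.

0.223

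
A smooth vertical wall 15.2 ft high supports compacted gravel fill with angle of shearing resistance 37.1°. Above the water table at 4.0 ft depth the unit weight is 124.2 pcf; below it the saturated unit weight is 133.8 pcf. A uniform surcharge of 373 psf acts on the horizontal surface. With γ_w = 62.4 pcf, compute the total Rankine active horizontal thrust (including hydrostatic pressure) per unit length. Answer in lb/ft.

K_a = tan²(45° − φ/2) = 0.2475.
γ' = 133.8 − 62.4 = 71.40 pcf. h₂ = H − d_w = 11.2 ft.
σ'_h: at surface K_a·q = 92.32; at WT K_a(q+γd_w) = 215.3; at base K_a(q+γd_w+γ'h₂) = 413.2 psf.
P₁ = ½(92.32+215.3)×4.0 = 615.2; P₂ = ½(215.3+413.2)×11.2 = 3519; P_w = ½γ_w h₂² = 3914.
Total = 615.2+3519+3914 = 8048 lb/ft.

8050 lb/ft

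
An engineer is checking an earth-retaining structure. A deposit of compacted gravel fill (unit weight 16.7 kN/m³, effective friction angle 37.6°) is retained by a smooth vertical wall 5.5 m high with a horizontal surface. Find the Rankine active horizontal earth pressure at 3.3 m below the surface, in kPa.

K_a = (1 − sin φ)/(1 + sin φ) = 0.2421.
σ_h = K_a γ z = 0.2421 × 16.7 × 3.3 = 13.34 kPa.

13.3 kPa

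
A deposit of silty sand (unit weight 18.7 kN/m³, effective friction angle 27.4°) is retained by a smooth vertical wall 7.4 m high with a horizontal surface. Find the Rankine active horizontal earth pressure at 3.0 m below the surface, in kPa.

K_a = (1 − sin φ)/(1 + sin φ) = 0.3697.
σ_h = K_a γ z = 0.3697 × 18.7 × 3.0 = 20.74 kPa.

20.7 kPa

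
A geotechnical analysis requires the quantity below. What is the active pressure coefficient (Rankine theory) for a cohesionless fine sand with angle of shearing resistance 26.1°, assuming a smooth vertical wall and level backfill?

0.389

K_a = tan²(45° − φ/2) = tan²(31.95°) = 0.3889.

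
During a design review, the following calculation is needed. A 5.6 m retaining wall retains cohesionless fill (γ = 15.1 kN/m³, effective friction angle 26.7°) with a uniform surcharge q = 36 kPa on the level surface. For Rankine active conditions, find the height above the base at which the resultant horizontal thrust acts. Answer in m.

K_a = 0.3800.
Triangular part P₁ = ½K_aγH² = 89.96 at H/3 = 1.867 m; rectangular part P₂ = K_a q H = 76.60 at H/2 = 2.800 m.
ȳ = (P₁·1.867 + P₂·2.800)/(P₁+P₂) = 2.296 m.

2.30 m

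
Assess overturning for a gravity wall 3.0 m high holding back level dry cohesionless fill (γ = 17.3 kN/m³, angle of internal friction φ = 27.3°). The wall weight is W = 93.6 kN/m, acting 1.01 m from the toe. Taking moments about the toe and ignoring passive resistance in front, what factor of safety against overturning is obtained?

K_a = tan²(45° − 27.3°/2) = 0.3711.
P_a = ½K_aγH² = 0.5×0.3711×17.3×3.0² = 28.89 kN/m, acting at H/3 = 1.000 m above the base.
Overturning moment M_o = P_a × H/3 = 28.89 × 1.000 = 28.89.
Resisting moment M_r = W × 1.01 = 93.6 × 1.01 = 94.54.
FS_overturning = M_r/M_o = 94.54/28.89 = 3.272.

3.27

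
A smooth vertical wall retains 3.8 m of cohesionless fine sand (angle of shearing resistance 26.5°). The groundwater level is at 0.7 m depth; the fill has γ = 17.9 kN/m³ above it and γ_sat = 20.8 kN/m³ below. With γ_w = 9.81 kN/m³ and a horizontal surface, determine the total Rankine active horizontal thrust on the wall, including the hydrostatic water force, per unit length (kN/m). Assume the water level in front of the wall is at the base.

83.9 kN/m

K_a = tan²(45° − φ/2) = 0.3829.
γ' = 20.8 − 9.81 = 10.99 kN/m³. Depth below WT = 3.1 m.
σ'_h at WT = K_a γ d_w = 4.798 kPa; at base = 4.798 + K_a γ' × 3.1 = 17.84 kPa.
P₁ (0–0.7 m) = ½×4.798×0.7 = 1.679. P₂ (0.7–3.8 m) = ½(4.798+17.84)×3.1 = 35.10.
P_w = ½ γ_w h₂² = 0.5×9.81×3.1² = 47.14. Total = 1.679+35.10+47.14 = 83.91 kN/m.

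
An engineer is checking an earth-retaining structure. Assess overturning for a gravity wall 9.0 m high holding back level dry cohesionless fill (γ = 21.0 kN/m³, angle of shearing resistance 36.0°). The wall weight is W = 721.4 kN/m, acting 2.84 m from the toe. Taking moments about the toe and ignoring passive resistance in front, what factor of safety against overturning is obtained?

3.09

K_a = tan²(45° − 36.0°/2) = 0.2596.
P_a = ½K_aγH² = 0.5×0.2596×21.0×9.0² = 220.8 kN/m, acting at H/3 = 3.000 m above the base.
Overturning moment M_o = P_a × H/3 = 220.8 × 3.000 = 662.4.
Resisting moment M_r = W × 2.84 = 721.4 × 2.84 = 2049.
FS_overturning = M_r/M_o = 2049/662.4 = 3.093.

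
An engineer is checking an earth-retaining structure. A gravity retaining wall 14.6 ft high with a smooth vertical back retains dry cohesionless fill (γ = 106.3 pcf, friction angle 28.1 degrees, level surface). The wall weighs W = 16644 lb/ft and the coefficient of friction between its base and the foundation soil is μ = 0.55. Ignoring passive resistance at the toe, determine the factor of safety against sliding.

K_a = tan²(45° − 28.1°/2) = 0.3596.
P_a = ½K_aγH² = 0.5×0.3596×106.3×14.6² = 4074 lb/ft, acting at H/3 = 4.867 ft above the base.
FS_sliding = μW / P_a = 0.55×16644 / 4074 = 2.247.

2.25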